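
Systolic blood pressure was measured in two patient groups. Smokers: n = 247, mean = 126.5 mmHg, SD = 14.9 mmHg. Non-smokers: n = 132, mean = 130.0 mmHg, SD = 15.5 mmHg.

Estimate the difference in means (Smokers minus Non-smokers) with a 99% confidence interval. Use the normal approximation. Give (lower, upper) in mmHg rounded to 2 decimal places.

Per-group SEs: s₁/√n₁ = 14.9/√247 = 0.9481, s₂/√n₂ = 15.5/√132 = 1.3491.
Unpooled SE of the difference: √(0.89889361 + 1.82007081) = 1.6489.
Margin of error = z* · SE = 2.576 × 1.6489 = 4.2476.
x̄₁ − x̄₂ = 126.5 − 130.0 = -3.5000.
CI: -3.5000 ± 4.2476 = (-7.75, 0.75).

(-7.75, 0.75)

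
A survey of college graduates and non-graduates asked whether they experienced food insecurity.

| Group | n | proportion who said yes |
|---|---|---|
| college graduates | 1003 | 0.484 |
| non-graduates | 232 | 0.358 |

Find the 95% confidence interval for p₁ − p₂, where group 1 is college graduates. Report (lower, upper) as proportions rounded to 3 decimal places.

(0.057, 0.195)

Each SE is √(p̂(1−p̂)/n): √(0.4840·0.5160/1003) = 0.01578 and √(0.3580·0.6420/232) = 0.03147.
SE(p̂₁ − p̂₂) = √(SE₁² + SE₂²) = √(0.0002490084 + 0.0009903609) = 0.03520, since the two samples are independent.
At 95% confidence z* = 1.960; margin = 1.960 × 0.03520 = 0.06899.
The difference is 0.4840 − 0.3580 = 0.1260, so the interval is 0.1260 ± 0.06899 = (0.057, 0.195).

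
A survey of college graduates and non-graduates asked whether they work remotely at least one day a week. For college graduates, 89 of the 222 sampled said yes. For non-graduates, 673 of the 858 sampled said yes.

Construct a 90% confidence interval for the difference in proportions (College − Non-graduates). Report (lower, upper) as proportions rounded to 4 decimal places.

(-0.4423, -0.3247)

p̂₁ = 89/222 = 0.4009 and p̂₂ = 673/858 = 0.7844.
SE₁ = √(p̂₁(1−p̂₁)/n₁) = √(0.4009·0.5991/222) = 0.03289; SE₂ = √(0.7844·0.2156/858) = 0.01404.
Independent samples: SE of the difference = √(SE₁² + SE₂²) = √(0.0010817521 + 0.0001971216) = 0.03576.
z* for 90% confidence is 1.645, so the margin of error is 1.645 × 0.03576 = 0.05883.
Point estimate p̂₁ − p̂₂ = 0.4009 − 0.7844 = -0.3835.
-0.3835 ± 0.05883 → (-0.4423, -0.3247).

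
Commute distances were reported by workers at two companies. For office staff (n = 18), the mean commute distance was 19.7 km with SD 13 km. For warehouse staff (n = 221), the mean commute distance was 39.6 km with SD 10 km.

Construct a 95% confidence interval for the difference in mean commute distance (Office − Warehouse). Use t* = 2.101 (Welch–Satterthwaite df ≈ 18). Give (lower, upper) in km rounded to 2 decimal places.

Per-group SEs: s₁/√n₁ = 13/√18 = 3.0641, s₂/√n₂ = 10/√221 = 0.6727.
Unpooled SE of the difference: √(9.38870881 + 0.45252529) = 3.1371.
Margin of error = t* · SE = 2.101 × 3.1371 = 6.5910.
x̄₁ − x̄₂ = 19.7 − 39.6 = -19.9000.
CI: -19.9000 ± 6.5910 = (-26.49, -13.31).

(-26.49, -13.31)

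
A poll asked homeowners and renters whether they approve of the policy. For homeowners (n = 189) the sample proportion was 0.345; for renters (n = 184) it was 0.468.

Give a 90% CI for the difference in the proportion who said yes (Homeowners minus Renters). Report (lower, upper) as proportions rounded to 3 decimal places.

(-0.206, -0.040)

SE₁ = √(p̂₁(1−p̂₁)/n₁) = √(0.3450·0.6550/189) = 0.03458; SE₂ = √(0.4680·0.5320/184) = 0.03678.
Independent samples: SE of the difference = √(SE₁² + SE₂²) = √(0.0011957764 + 0.0013527684) = 0.05048.
z* for 90% confidence is 1.645, so the margin of error is 1.645 × 0.05048 = 0.08304.
Point estimate p̂₁ − p̂₂ = 0.3450 − 0.4680 = -0.1230.
-0.1230 ± 0.08304 → (-0.206, -0.040).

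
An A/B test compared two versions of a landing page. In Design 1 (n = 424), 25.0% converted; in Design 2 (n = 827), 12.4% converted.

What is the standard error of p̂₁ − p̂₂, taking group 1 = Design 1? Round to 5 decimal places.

0.02395

Each SE is √(p̂(1−p̂)/n): √(0.2500·0.7500/424) = 0.02103 and √(0.1240·0.8760/827) = 0.01146.
SE(p̂₁ − p̂₂) = √(SE₁² + SE₂²) = √(0.0004422609 + 0.0001313316) = 0.02395, since the two samples are independent.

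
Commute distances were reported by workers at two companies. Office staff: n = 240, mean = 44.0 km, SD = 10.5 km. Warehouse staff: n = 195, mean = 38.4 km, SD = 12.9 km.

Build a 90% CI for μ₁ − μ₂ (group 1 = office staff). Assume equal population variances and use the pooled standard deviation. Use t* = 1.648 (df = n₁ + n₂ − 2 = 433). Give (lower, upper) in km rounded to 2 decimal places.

(3.75, 7.45)

s_p = √[((n₁−1)s₁² + (n₂−1)s₂²)/(n₁+n₂−2)] = √[(239·10.5² + 194·12.9²)/433] = 11.6367.
SE = 11.6367·√(1/240 + 1/195) = 1.1219.
With t* = 1.648, margin = 1.648 × 1.1219 = 1.8489.
x̄₁ − x̄₂ = 44.0 − 38.4 = 5.6000; interval 5.6000 ± 1.8489 = (3.75, 7.45).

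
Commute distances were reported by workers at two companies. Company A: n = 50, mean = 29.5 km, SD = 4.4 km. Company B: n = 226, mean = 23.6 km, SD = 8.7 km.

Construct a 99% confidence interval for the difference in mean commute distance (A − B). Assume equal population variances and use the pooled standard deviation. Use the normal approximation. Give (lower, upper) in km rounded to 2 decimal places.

(2.64, 9.16)

Pooled variance s_p² = [49·4.4² + 225·8.7²] / (50+226−2) = 65.6164, so s_p = 8.1004.
SE_diff = s_p·√(1/n₁ + 1/n₂) = 8.1004·√(1/50 + 1/226) = 1.2660.
z* = 2.576; margin = 2.576 × 1.2660 = 3.2612.
Difference = 29.5 − 23.6 = 5.9000.
5.9000 ± 3.2612 → (2.64, 9.16).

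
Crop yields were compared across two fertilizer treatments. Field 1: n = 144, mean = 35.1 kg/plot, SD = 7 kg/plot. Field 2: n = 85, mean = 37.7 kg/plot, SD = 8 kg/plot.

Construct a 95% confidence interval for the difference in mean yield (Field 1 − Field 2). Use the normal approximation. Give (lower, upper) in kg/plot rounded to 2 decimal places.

Standard errors of each mean: 7/√144 = 0.5833 and 8/√85 = 0.8677.
SE(x̄₁ − x̄₂) = √(0.5833² + 0.8677²) = 1.0455 for independent samples with unequal variances.
With z* = 1.960, the margin is 1.960 × 1.0455 = 2.0492.
x̄₁ − x̄₂ = 35.1 − 37.7 = -2.6000; the interval is -2.6000 ± 2.0492 = (-4.65, -0.55).

(-4.65, -0.55)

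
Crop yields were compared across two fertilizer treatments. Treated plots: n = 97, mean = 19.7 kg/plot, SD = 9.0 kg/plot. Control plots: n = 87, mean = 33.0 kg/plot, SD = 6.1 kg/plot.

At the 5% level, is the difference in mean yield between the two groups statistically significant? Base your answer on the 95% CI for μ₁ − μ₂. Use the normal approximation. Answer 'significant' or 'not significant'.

SE₁ = s₁/√n₁ = 9.0/√97 = 0.9138; SE₂ = 6.1/√87 = 0.6540.
Independent samples, unequal variances: SE_diff = √(SE₁² + SE₂²) = √(0.83503044 + 0.427716) = 1.1237.
z* = 1.960, so margin of error = 1.960 × 1.1237 = 2.2025.
Difference in means = 19.7 − 33.0 = -13.3000.
-13.3000 ± 2.2025 → (-15.5025, -11.0975).
The interval (-15.5025, -11.0975) does not contain 0, so the difference is significant.

significant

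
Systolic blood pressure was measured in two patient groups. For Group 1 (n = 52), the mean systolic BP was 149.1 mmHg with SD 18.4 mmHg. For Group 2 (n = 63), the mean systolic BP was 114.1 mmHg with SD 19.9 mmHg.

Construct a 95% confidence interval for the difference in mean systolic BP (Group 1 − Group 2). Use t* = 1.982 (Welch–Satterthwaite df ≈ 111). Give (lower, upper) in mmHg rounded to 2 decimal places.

Standard errors of each mean: 18.4/√52 = 2.5516 and 19.9/√63 = 2.5072.
SE(x̄₁ − x̄₂) = √(2.5516² + 2.5072²) = 3.5772 for independent samples with unequal variances.
With t* = 1.982, the margin is 1.982 × 3.5772 = 7.0900.
x̄₁ − x̄₂ = 149.1 − 114.1 = 35.0000; the interval is 35.0000 ± 7.0900 = (27.91, 42.09).

(27.91, 42.09)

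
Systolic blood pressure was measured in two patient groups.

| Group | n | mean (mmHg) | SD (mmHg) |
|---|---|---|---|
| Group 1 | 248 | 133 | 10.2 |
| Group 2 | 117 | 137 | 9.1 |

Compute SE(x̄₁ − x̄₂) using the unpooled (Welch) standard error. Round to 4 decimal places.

1.0617

Per-group SEs: s₁/√n₁ = 10.2/√248 = 0.6477, s₂/√n₂ = 9.1/√117 = 0.8413.
Unpooled SE of the difference: √(0.41951529 + 0.70778569) = 1.0617.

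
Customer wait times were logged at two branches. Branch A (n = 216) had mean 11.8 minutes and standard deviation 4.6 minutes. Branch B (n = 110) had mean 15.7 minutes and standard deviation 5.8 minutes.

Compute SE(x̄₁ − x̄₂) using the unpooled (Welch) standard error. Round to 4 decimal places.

0.6354

Standard errors of each mean: 4.6/√216 = 0.3130 and 5.8/√110 = 0.5530.
SE(x̄₁ − x̄₂) = √(0.3130² + 0.5530²) = 0.6354 for independent samples with unequal variances.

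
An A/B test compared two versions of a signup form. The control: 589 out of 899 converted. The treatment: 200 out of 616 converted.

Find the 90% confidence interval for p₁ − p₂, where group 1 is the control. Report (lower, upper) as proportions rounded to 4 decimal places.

First, p̂₁ = 589/899 = 0.6552; p̂₂ = 200/616 = 0.3247.
The two standard errors are √(0.6552×0.3448/899) = 0.01585 and √(0.3247×0.6753/616) = 0.01887.
Because the samples are independent, SE_diff = √(0.01585² + 0.01887²) = 0.02464.
Using z* = 1.645 for 90%, ME = 1.645 × 0.02464 = 0.04053.
p̂₁ − p̂₂ = 0.3305; interval 0.3305 ± 0.04053 gives (0.2900, 0.3710).

(0.2900, 0.3710)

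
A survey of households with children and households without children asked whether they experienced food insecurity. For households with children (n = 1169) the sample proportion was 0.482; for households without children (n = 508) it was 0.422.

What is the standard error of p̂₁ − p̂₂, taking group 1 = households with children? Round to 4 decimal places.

SE₁ = √(p̂₁(1−p̂₁)/n₁) = √(0.4820·0.5180/1169) = 0.01461; SE₂ = √(0.4220·0.5780/508) = 0.02191.
Independent samples: SE of the difference = √(SE₁² + SE₂²) = √(0.0002134521 + 0.0004800481) = 0.02633.

0.0263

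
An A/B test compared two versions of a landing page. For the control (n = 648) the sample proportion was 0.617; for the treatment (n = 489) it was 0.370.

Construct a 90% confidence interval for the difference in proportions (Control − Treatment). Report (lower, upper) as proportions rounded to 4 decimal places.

The two standard errors are √(0.6170×0.3830/648) = 0.01910 and √(0.3700×0.6300/489) = 0.02183.
Because the samples are independent, SE_diff = √(0.01910² + 0.02183²) = 0.02901.
Using z* = 1.645 for 90%, ME = 1.645 × 0.02901 = 0.04772.
p̂₁ − p̂₂ = 0.2470; interval 0.2470 ± 0.04772 gives (0.1993, 0.2947).

(0.1993, 0.2947)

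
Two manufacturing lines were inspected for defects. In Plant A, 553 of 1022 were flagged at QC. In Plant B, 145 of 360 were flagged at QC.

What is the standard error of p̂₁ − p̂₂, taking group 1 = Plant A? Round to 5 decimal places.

0.03019

p̂₁ = 553/1022 = 0.5411 and p̂₂ = 145/360 = 0.4028.
SE₁ = √(p̂₁(1−p̂₁)/n₁) = √(0.5411·0.4589/1022) = 0.01559; SE₂ = √(0.4028·0.5972/360) = 0.02585.
Independent samples: SE of the difference = √(SE₁² + SE₂²) = √(0.0002430481 + 0.0006682225) = 0.03019.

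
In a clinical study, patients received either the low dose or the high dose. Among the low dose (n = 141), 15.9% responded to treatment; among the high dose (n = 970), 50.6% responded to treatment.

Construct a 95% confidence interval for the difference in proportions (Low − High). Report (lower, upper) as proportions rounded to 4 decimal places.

(-0.4151, -0.2789)

SE₁ = √(p̂₁(1−p̂₁)/n₁) = √(0.1590·0.8410/141) = 0.03080; SE₂ = √(0.5060·0.4940/970) = 0.01605.
Independent samples: SE of the difference = √(SE₁² + SE₂²) = √(0.00094864 + 0.0002576025) = 0.03473.
z* for 95% confidence is 1.960, so the margin of error is 1.960 × 0.03473 = 0.06807.
Point estimate p̂₁ − p̂₂ = 0.1590 − 0.5060 = -0.3470.
-0.3470 ± 0.06807 → (-0.4151, -0.2789).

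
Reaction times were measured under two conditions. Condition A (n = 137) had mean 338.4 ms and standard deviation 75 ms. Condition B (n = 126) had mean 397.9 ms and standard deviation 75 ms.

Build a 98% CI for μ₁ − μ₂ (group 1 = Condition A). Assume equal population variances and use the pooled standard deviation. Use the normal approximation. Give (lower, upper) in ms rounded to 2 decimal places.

(-81.03, -37.97)

s_p = √[((n₁−1)s₁² + (n₂−1)s₂²)/(n₁+n₂−2)] = √[(136·75² + 125·75²)/261] = 75.0000.
SE = 75.0000·√(1/137 + 1/126) = 9.2575.
With z* = 2.326, margin = 2.326 × 9.2575 = 21.5329.
x̄₁ − x̄₂ = 338.4 − 397.9 = -59.5000; interval -59.5000 ± 21.5329 = (-81.03, -37.97).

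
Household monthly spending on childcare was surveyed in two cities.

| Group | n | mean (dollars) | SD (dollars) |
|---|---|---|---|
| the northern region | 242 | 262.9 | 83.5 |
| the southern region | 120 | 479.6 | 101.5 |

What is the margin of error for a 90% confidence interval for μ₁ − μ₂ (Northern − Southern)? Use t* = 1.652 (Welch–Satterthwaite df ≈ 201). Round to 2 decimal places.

Per-group SEs: s₁/√n₁ = 83.5/√242 = 5.3676, s₂/√n₂ = 101.5/√120 = 9.2656.
Unpooled SE of the difference: √(28.81112976 + 85.85134336) = 10.7081.
Margin of error = t* · SE = 1.652 × 10.7081 = 17.6898.

17.69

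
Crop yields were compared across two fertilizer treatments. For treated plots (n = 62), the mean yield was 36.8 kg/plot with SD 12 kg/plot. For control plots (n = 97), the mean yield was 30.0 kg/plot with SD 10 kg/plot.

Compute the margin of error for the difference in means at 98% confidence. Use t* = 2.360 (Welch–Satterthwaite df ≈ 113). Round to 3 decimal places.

SE₁ = s₁/√n₁ = 12/√62 = 1.5240; SE₂ = 10/√97 = 1.0153.
Independent samples, unequal variances: SE_diff = √(SE₁² + SE₂²) = √(2.322576 + 1.03083409) = 1.8312.
t* = 2.360, so margin of error = 2.360 × 1.8312 = 4.3216.

4.322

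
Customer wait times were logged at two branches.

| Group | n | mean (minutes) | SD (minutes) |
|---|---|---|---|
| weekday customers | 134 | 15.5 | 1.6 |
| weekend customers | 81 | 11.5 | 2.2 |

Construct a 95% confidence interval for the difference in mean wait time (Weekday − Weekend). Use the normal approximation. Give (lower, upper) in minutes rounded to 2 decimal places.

Standard errors of each mean: 1.6/√134 = 0.1382 and 2.2/√81 = 0.2444.
SE(x̄₁ − x̄₂) = √(0.1382² + 0.2444²) = 0.2808 for independent samples with unequal variances.
With z* = 1.960, the margin is 1.960 × 0.2808 = 0.5504.
x̄₁ − x̄₂ = 15.5 − 11.5 = 4.0000; the interval is 4.0000 ± 0.5504 = (3.45, 4.55).

(3.45, 4.55)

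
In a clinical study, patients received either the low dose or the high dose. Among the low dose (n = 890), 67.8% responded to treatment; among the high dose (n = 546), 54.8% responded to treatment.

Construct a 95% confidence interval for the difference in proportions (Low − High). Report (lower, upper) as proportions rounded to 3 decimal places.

(0.078, 0.182)

Each SE is √(p̂(1−p̂)/n): √(0.6780·0.3220/890) = 0.01566 and √(0.5480·0.4520/546) = 0.02130.
SE(p̂₁ − p̂₂) = √(SE₁² + SE₂²) = √(0.0002452356 + 0.00045369) = 0.02644, since the two samples are independent.
At 95% confidence z* = 1.960; margin = 1.960 × 0.02644 = 0.05182.
The difference is 0.6780 − 0.5480 = 0.1300, so the interval is 0.1300 ± 0.05182 = (0.078, 0.182).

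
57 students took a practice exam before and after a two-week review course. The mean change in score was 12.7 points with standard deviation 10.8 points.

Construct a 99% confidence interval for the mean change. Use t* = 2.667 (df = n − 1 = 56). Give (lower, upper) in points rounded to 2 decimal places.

This is a matched-pairs design, so SE = s_d/√n = 10.8/√57 = 1.4305.
Margin = 2.667 × 1.4305 = 3.8151; the interval is 12.7 ± 3.8151 = (8.88, 16.52).

(8.88, 16.52)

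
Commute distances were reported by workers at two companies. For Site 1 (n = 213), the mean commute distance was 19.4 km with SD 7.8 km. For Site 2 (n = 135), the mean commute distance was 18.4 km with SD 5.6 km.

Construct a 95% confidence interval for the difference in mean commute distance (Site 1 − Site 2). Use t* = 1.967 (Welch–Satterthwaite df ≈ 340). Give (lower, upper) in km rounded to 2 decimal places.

Per-group SEs: s₁/√n₁ = 7.8/√213 = 0.5344, s₂/√n₂ = 5.6/√135 = 0.4820.
Unpooled SE of the difference: √(0.28558336 + 0.232324) = 0.7197.
Margin of error = t* · SE = 1.967 × 0.7197 = 1.4156.
x̄₁ − x̄₂ = 19.4 − 18.4 = 1.0000.
CI: 1.0000 ± 1.4156 = (-0.42, 2.42).

(-0.42, 2.42)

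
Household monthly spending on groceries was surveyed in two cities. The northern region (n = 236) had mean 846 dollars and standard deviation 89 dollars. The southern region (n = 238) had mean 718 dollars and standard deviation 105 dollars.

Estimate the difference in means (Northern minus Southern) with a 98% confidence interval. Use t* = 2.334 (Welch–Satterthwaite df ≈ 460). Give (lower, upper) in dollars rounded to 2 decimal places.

(107.14, 148.86)

Per-group SEs: s₁/√n₁ = 89/√236 = 5.7934, s₂/√n₂ = 105/√238 = 6.8061.
Unpooled SE of the difference: √(33.56348356 + 46.32299721) = 8.9379.
Margin of error = t* · SE = 2.334 × 8.9379 = 20.8611.
x̄₁ − x̄₂ = 846 − 718 = 128.0000.
CI: 128.0000 ± 20.8611 = (107.14, 148.86).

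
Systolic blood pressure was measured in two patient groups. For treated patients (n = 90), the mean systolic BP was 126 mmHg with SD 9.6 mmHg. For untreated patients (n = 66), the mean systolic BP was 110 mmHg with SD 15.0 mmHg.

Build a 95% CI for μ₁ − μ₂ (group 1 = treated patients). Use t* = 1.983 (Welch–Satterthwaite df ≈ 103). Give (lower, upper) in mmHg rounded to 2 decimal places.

(11.82, 20.18)

SE₁ = s₁/√n₁ = 9.6/√90 = 1.0119; SE₂ = 15.0/√66 = 1.8464.
Independent samples, unequal variances: SE_diff = √(SE₁² + SE₂²) = √(1.02394161 + 3.40919296) = 2.1055.
t* = 1.983, so margin of error = 1.983 × 2.1055 = 4.1752.
Difference in means = 126 − 110 = 16.0000.
16.0000 ± 4.1752 → (11.82, 20.18).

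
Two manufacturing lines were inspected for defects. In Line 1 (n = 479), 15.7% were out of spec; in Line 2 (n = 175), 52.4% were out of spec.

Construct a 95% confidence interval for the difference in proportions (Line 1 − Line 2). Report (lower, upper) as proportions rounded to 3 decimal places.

(-0.448, -0.286)

SE₁ = √(p̂₁(1−p̂₁)/n₁) = √(0.1570·0.8430/479) = 0.01662; SE₂ = √(0.5240·0.4760/175) = 0.03775.
Independent samples: SE of the difference = √(SE₁² + SE₂²) = √(0.0002762244 + 0.0014250625) = 0.04125.
z* for 95% confidence is 1.960, so the margin of error is 1.960 × 0.04125 = 0.08085.
Point estimate p̂₁ − p̂₂ = 0.1570 − 0.5240 = -0.3670.
-0.3670 ± 0.08085 → (-0.448, -0.286).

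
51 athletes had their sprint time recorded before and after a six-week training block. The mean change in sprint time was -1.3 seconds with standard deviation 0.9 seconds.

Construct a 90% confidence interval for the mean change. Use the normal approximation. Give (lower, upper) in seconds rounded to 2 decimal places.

(-1.51, -1.09)

Paired design: SE = s_d/√n = 0.9/√51 = 0.1260.
z* = 1.645; margin of error = 1.645 × 0.1260 = 0.2073.
-1.3 ± 0.2073 → (-1.51, -1.09).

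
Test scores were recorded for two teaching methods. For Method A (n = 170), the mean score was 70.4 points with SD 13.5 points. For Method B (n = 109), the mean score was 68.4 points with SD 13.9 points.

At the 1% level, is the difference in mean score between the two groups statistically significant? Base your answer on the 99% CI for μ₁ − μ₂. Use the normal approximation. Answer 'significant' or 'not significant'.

Standard errors of each mean: 13.5/√170 = 1.0354 and 13.9/√109 = 1.3314.
SE(x̄₁ − x̄₂) = √(1.0354² + 1.3314²) = 1.6866 for independent samples with unequal variances.
With z* = 2.576, the margin is 2.576 × 1.6866 = 4.3447.
x̄₁ − x̄₂ = 70.4 − 68.4 = 2.0000; the interval is 2.0000 ± 4.3447 = (-2.3447, 6.3447).
The interval (-2.3447, 6.3447) contains 0, so the difference is not significant.

not significant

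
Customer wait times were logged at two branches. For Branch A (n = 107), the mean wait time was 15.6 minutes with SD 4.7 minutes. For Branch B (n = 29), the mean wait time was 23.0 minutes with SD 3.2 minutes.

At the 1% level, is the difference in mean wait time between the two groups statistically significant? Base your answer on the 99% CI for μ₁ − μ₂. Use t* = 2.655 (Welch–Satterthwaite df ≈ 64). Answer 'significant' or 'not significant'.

Per-group SEs: s₁/√n₁ = 4.7/√107 = 0.4544, s₂/√n₂ = 3.2/√29 = 0.5942.
Unpooled SE of the difference: √(0.20647936 + 0.35307364) = 0.7480.
Margin of error = t* · SE = 2.655 × 0.7480 = 1.9859.
x̄₁ − x̄₂ = 15.6 − 23.0 = -7.4000.
CI: -7.4000 ± 1.9859 = (-9.3859, -5.4141).
The interval (-9.3859, -5.4141) does not contain 0, so the difference is significant.

significant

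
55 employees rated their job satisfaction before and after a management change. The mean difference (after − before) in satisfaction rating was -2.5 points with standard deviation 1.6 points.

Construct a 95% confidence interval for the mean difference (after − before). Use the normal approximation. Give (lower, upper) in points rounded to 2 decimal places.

(-2.92, -2.08)

This is a matched-pairs design, so SE = s_d/√n = 1.6/√55 = 0.2157.
Margin = 1.960 × 0.2157 = 0.4228; the interval is -2.5 ± 0.4228 = (-2.92, -2.08).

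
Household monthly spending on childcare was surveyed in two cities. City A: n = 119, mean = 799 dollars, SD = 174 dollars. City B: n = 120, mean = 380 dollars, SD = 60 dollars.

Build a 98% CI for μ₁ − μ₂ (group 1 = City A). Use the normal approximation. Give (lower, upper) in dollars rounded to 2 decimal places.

(379.77, 458.23)

Per-group SEs: s₁/√n₁ = 174/√119 = 15.9506, s₂/√n₂ = 60/√120 = 5.4772.
Unpooled SE of the difference: √(254.42164036 + 29.99971984) = 16.8648.
Margin of error = z* · SE = 2.326 × 16.8648 = 39.2275.
x̄₁ − x̄₂ = 799 − 380 = 419.0000.
CI: 419.0000 ± 39.2275 = (379.77, 458.23).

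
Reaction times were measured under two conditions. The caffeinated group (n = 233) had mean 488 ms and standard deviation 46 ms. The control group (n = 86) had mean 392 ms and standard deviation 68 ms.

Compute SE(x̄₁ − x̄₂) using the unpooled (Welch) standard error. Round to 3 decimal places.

SE₁ = s₁/√n₁ = 46/√233 = 3.0136; SE₂ = 68/√86 = 7.3326.
Independent samples, unequal variances: SE_diff = √(SE₁² + SE₂²) = √(9.08178496 + 53.76702276) = 7.9277.

7.928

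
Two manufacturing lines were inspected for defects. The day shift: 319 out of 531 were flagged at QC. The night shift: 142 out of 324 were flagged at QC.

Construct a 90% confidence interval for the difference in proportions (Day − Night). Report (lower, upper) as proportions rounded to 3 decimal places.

(0.105, 0.220)

First, p̂₁ = 319/531 = 0.6008; p̂₂ = 142/324 = 0.4383.
The two standard errors are √(0.6008×0.3992/531) = 0.02125 and √(0.4383×0.5617/324) = 0.02757.
Because the samples are independent, SE_diff = √(0.02125² + 0.02757²) = 0.03481.
Using z* = 1.645 for 90%, ME = 1.645 × 0.03481 = 0.05726.
p̂₁ − p̂₂ = 0.1625; interval 0.1625 ± 0.05726 gives (0.105, 0.220).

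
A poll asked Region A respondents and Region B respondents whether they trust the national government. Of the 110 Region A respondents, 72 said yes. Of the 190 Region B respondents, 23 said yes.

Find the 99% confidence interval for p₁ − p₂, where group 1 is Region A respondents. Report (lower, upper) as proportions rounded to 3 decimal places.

Sample proportions: 72/110 = 0.6545, 23/190 = 0.1211.
Each SE is √(p̂(1−p̂)/n): √(0.6545·0.3455/110) = 0.04534 and √(0.1211·0.8789/190) = 0.02367.
SE(p̂₁ − p̂₂) = √(SE₁² + SE₂²) = √(0.0020557156 + 0.0005602689) = 0.05115, since the two samples are independent.
At 99% confidence z* = 2.576; margin = 2.576 × 0.05115 = 0.13176.
The difference is 0.6545 − 0.1211 = 0.5334, so the interval is 0.5334 ± 0.13176 = (0.402, 0.665).

(0.402, 0.665)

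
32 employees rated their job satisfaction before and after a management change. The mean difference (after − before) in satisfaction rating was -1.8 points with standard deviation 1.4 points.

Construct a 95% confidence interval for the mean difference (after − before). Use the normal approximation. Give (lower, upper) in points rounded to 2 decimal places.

(-2.29, -1.31)

This is a matched-pairs design, so SE = s_d/√n = 1.4/√32 = 0.2475.
Margin = 1.960 × 0.2475 = 0.4851; the interval is -1.8 ± 0.4851 = (-2.29, -1.31).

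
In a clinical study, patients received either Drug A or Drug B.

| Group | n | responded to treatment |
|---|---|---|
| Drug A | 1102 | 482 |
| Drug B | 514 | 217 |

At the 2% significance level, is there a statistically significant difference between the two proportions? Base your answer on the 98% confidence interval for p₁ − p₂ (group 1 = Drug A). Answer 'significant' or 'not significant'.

First, p̂₁ = 482/1102 = 0.4374; p̂₂ = 217/514 = 0.4222.
The two standard errors are √(0.4374×0.5626/1102) = 0.01494 and √(0.4222×0.5778/514) = 0.02179.
Because the samples are independent, SE_diff = √(0.01494² + 0.02179²) = 0.02642.
Using z* = 2.326 for 98%, ME = 2.326 × 0.02642 = 0.06145.
p̂₁ − p̂₂ = 0.0152; interval 0.0152 ± 0.06145 gives (-0.04625, 0.07665).
The interval (-0.04625, 0.07665) contains 0, so the difference is not significant.

not significant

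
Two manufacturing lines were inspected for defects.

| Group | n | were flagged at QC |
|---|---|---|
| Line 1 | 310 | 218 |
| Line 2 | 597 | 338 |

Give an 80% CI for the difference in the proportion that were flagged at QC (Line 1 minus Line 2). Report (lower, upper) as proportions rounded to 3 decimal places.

Sample proportions: 218/310 = 0.7032, 338/597 = 0.5662.
Each SE is √(p̂(1−p̂)/n): √(0.7032·0.2968/310) = 0.02595 and √(0.5662·0.4338/597) = 0.02028.
SE(p̂₁ − p̂₂) = √(SE₁² + SE₂²) = √(0.0006734025 + 0.0004112784) = 0.03293, since the two samples are independent.
At 80% confidence z* = 1.282; margin = 1.282 × 0.03293 = 0.04222.
The difference is 0.7032 − 0.5662 = 0.1370, so the interval is 0.1370 ± 0.04222 = (0.095, 0.179).

(0.095, 0.179)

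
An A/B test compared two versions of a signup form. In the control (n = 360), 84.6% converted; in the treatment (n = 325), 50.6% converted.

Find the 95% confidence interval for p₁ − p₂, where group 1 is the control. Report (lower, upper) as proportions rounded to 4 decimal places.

The two standard errors are √(0.8460×0.1540/360) = 0.01902 and √(0.5060×0.4940/325) = 0.02773.
Because the samples are independent, SE_diff = √(0.01902² + 0.02773²) = 0.03363.
Using z* = 1.960 for 95%, ME = 1.960 × 0.03363 = 0.06591.
p̂₁ − p̂₂ = 0.3400; interval 0.3400 ± 0.06591 gives (0.2741, 0.4059).

(0.2741, 0.4059)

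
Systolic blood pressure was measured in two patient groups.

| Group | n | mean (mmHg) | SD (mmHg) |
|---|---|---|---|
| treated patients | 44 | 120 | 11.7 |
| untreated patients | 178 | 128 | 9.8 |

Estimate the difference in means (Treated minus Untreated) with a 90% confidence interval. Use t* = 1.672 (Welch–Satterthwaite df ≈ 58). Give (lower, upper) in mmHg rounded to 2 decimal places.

Standard errors of each mean: 11.7/√44 = 1.7638 and 9.8/√178 = 0.7345.
SE(x̄₁ − x̄₂) = √(1.7638² + 0.7345²) = 1.9106 for independent samples with unequal variances.
With t* = 1.672, the margin is 1.672 × 1.9106 = 3.1945.
x̄₁ − x̄₂ = 120 − 128 = -8.0000; the interval is -8.0000 ± 3.1945 = (-11.19, -4.81).

(-11.19, -4.81)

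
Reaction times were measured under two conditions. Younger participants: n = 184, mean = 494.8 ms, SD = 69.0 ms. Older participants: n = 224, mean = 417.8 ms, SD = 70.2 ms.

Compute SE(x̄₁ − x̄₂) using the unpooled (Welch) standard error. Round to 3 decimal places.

6.919

SE₁ = s₁/√n₁ = 69.0/√184 = 5.0867; SE₂ = 70.2/√224 = 4.6904.
Independent samples, unequal variances: SE_diff = √(SE₁² + SE₂²) = √(25.87451689 + 21.99985216) = 6.9191.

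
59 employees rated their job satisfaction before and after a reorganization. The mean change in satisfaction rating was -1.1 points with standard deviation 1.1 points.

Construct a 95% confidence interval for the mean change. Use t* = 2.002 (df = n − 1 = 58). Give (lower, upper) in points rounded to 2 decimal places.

(-1.39, -0.81)

Paired design: SE = s_d/√n = 1.1/√59 = 0.1432.
t* = 2.002; margin of error = 2.002 × 0.1432 = 0.2867.
-1.1 ± 0.2867 → (-1.39, -0.81).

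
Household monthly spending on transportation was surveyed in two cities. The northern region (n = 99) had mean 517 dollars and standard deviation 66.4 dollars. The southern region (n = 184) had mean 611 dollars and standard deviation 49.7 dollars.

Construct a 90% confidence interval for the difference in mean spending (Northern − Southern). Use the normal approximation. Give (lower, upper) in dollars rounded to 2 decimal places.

Per-group SEs: s₁/√n₁ = 66.4/√99 = 6.6735, s₂/√n₂ = 49.7/√184 = 3.6639.
Unpooled SE of the difference: √(44.53560225 + 13.42416321) = 7.6131.
Margin of error = z* · SE = 1.645 × 7.6131 = 12.5235.
x̄₁ − x̄₂ = 517 − 611 = -94.0000.
CI: -94.0000 ± 12.5235 = (-106.52, -81.48).

(-106.52, -81.48)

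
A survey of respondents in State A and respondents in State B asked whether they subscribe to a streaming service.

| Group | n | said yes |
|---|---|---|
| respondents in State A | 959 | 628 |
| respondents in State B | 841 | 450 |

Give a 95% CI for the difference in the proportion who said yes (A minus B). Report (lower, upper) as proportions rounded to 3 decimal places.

p̂₁ = 628/959 = 0.6548 and p̂₂ = 450/841 = 0.5351.
SE₁ = √(p̂₁(1−p̂₁)/n₁) = √(0.6548·0.3452/959) = 0.01535; SE₂ = √(0.5351·0.4649/841) = 0.01720.
Independent samples: SE of the difference = √(SE₁² + SE₂²) = √(0.0002356225 + 0.00029584) = 0.02305.
z* for 95% confidence is 1.960, so the margin of error is 1.960 × 0.02305 = 0.04518.
Point estimate p̂₁ − p̂₂ = 0.6548 − 0.5351 = 0.1197.
0.1197 ± 0.04518 → (0.075, 0.165).

(0.075, 0.165)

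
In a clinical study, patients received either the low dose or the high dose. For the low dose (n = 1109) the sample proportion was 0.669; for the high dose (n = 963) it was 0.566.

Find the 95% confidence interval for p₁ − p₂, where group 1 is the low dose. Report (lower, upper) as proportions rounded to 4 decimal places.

SE₁ = √(p̂₁(1−p̂₁)/n₁) = √(0.6690·0.3310/1109) = 0.01413; SE₂ = √(0.5660·0.4340/963) = 0.01597.
Independent samples: SE of the difference = √(SE₁² + SE₂²) = √(0.0001996569 + 0.0002550409) = 0.02132.
z* for 95% confidence is 1.960, so the margin of error is 1.960 × 0.02132 = 0.04179.
Point estimate p̂₁ − p̂₂ = 0.6690 − 0.5660 = 0.1030.
0.1030 ± 0.04179 → (0.0612, 0.1448).

(0.0612, 0.1448)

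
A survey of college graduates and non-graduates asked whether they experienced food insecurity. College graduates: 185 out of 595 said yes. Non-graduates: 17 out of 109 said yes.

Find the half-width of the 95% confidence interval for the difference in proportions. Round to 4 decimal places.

0.0776

First, p̂₁ = 185/595 = 0.3109; p̂₂ = 17/109 = 0.1560.
The two standard errors are √(0.3109×0.6891/595) = 0.01898 and √(0.1560×0.8440/109) = 0.03476.
Because the samples are independent, SE_diff = √(0.01898² + 0.03476²) = 0.03960.
Using z* = 1.960 for 95%, ME = 1.960 × 0.03960 = 0.07762.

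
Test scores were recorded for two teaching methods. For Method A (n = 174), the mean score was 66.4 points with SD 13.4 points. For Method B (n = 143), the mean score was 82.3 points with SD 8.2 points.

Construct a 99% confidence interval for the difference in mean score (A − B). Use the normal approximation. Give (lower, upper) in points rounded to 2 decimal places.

(-19.06, -12.74)

Standard errors of each mean: 13.4/√174 = 1.0159 and 8.2/√143 = 0.6857.
SE(x̄₁ − x̄₂) = √(1.0159² + 0.6857²) = 1.2257 for independent samples with unequal variances.
With z* = 2.576, the margin is 2.576 × 1.2257 = 3.1574.
x̄₁ − x̄₂ = 66.4 − 82.3 = -15.9000; the interval is -15.9000 ± 3.1574 = (-19.06, -12.74).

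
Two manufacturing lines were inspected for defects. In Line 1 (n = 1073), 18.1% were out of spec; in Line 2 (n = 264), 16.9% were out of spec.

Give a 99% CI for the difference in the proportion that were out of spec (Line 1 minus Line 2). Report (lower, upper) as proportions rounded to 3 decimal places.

(-0.055, 0.079)

Each SE is √(p̂(1−p̂)/n): √(0.1810·0.8190/1073) = 0.01175 and √(0.1690·0.8310/264) = 0.02306.
SE(p̂₁ − p̂₂) = √(SE₁² + SE₂²) = √(0.0001380625 + 0.0005317636) = 0.02588, since the two samples are independent.
At 99% confidence z* = 2.576; margin = 2.576 × 0.02588 = 0.06667.
The difference is 0.1810 − 0.1690 = 0.0120, so the interval is 0.0120 ± 0.06667 = (-0.055, 0.079).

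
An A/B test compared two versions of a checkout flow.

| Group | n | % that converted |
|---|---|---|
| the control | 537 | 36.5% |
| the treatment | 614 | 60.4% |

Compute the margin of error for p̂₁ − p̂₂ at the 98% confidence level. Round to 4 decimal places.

SE₁ = √(p̂₁(1−p̂₁)/n₁) = √(0.3650·0.6350/537) = 0.02078; SE₂ = √(0.6040·0.3960/614) = 0.01974.
Independent samples: SE of the difference = √(SE₁² + SE₂²) = √(0.0004318084 + 0.0003896676) = 0.02866.
z* for 98% confidence is 2.326, so the margin of error is 2.326 × 0.02866 = 0.06666.

0.0667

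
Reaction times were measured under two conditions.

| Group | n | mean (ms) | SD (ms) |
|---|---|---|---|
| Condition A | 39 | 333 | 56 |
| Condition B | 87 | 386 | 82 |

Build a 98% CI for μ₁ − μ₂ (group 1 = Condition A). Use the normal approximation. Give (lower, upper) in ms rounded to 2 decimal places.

(-82.21, -23.79)

Per-group SEs: s₁/√n₁ = 56/√39 = 8.9672, s₂/√n₂ = 82/√87 = 8.7913.
Unpooled SE of the difference: √(80.41067584 + 77.28695569) = 12.5578.
Margin of error = z* · SE = 2.326 × 12.5578 = 29.2094.
x̄₁ − x̄₂ = 333 − 386 = -53.0000.
CI: -53.0000 ± 29.2094 = (-82.21, -23.79).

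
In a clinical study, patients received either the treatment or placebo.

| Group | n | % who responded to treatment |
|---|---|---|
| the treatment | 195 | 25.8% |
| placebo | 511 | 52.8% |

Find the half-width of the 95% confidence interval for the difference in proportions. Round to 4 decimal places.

Each SE is √(p̂(1−p̂)/n): √(0.2580·0.7420/195) = 0.03133 and √(0.5280·0.4720/511) = 0.02208.
SE(p̂₁ − p̂₂) = √(SE₁² + SE₂²) = √(0.0009815689 + 0.0004875264) = 0.03833, since the two samples are independent.
At 95% confidence z* = 1.960; margin = 1.960 × 0.03833 = 0.07513.

0.0751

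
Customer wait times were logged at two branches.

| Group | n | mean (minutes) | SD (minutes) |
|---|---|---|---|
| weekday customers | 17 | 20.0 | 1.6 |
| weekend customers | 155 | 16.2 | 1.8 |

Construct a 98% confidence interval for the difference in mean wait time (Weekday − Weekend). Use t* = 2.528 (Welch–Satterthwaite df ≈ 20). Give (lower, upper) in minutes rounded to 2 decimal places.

Per-group SEs: s₁/√n₁ = 1.6/√17 = 0.3881, s₂/√n₂ = 1.8/√155 = 0.1446.
Unpooled SE of the difference: √(0.15062161 + 0.02090916) = 0.4142.
Margin of error = t* · SE = 2.528 × 0.4142 = 1.0471.
x̄₁ − x̄₂ = 20.0 − 16.2 = 3.8000.
CI: 3.8000 ± 1.0471 = (2.75, 4.85).

(2.75, 4.85)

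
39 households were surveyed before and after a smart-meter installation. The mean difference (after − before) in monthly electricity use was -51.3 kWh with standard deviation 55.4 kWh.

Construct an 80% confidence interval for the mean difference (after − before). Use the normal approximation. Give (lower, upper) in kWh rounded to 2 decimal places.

(-62.67, -39.93)

Paired design: SE = s_d/√n = 55.4/√39 = 8.8711.
z* = 1.282; margin of error = 1.282 × 8.8711 = 11.3728.
-51.3 ± 11.3728 → (-62.67, -39.93).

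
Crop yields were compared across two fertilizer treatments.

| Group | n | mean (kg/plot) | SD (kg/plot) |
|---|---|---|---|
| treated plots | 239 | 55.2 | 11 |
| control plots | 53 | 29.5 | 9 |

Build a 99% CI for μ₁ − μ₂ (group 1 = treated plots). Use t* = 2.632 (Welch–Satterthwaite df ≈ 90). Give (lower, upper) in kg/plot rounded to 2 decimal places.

(21.95, 29.45)

Standard errors of each mean: 11/√239 = 0.7115 and 9/√53 = 1.2362.
SE(x̄₁ − x̄₂) = √(0.7115² + 1.2362²) = 1.4263 for independent samples with unequal variances.
With t* = 2.632, the margin is 2.632 × 1.4263 = 3.7540.
x̄₁ − x̄₂ = 55.2 − 29.5 = 25.7000; the interval is 25.7000 ± 3.7540 = (21.95, 29.45).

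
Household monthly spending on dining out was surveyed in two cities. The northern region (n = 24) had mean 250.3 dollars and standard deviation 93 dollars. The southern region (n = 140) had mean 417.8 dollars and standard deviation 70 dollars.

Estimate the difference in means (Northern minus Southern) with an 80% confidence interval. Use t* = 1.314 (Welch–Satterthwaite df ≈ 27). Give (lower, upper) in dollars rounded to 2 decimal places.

(-193.63, -141.37)

SE₁ = s₁/√n₁ = 93/√24 = 18.9835; SE₂ = 70/√140 = 5.9161.
Independent samples, unequal variances: SE_diff = √(SE₁² + SE₂²) = √(360.37327225 + 35.00023921) = 19.8840.
t* = 1.314, so margin of error = 1.314 × 19.8840 = 26.1276.
Difference in means = 250.3 − 417.8 = -167.5000.
-167.5000 ± 26.1276 → (-193.63, -141.37).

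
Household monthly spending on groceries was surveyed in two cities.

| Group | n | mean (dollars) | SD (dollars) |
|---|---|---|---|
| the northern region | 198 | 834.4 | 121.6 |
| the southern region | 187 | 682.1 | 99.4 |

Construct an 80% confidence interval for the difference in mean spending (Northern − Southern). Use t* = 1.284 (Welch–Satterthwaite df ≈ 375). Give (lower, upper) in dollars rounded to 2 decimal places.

(137.80, 166.80)

Standard errors of each mean: 121.6/√198 = 8.6417 and 99.4/√187 = 7.2688.
SE(x̄₁ − x̄₂) = √(8.6417² + 7.2688²) = 11.2922 for independent samples with unequal variances.
With t* = 1.284, the margin is 1.284 × 11.2922 = 14.4992.
x̄₁ − x̄₂ = 834.4 − 682.1 = 152.3000; the interval is 152.3000 ± 14.4992 = (137.80, 166.80).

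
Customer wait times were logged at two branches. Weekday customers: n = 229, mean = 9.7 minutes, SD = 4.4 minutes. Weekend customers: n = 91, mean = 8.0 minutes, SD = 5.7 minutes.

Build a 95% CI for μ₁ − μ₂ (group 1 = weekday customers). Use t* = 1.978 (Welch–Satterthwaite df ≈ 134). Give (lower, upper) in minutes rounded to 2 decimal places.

SE₁ = s₁/√n₁ = 4.4/√229 = 0.2908; SE₂ = 5.7/√91 = 0.5975.
Independent samples, unequal variances: SE_diff = √(SE₁² + SE₂²) = √(0.08456464 + 0.35700625) = 0.6645.
t* = 1.978, so margin of error = 1.978 × 0.6645 = 1.3144.
Difference in means = 9.7 − 8.0 = 1.7000.
1.7000 ± 1.3144 → (0.39, 3.01).

(0.39, 3.01)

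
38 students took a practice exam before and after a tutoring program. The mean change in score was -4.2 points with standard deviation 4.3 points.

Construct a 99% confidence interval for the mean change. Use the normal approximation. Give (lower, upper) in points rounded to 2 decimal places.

Paired design: SE = s_d/√n = 4.3/√38 = 0.6976.
z* = 2.576; margin of error = 2.576 × 0.6976 = 1.7970.
-4.2 ± 1.7970 → (-6.00, -2.40).

(-6.00, -2.40)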